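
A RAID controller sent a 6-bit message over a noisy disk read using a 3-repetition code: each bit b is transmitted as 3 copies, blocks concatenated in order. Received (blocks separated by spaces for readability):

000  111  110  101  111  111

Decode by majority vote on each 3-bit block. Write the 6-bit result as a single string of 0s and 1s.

Block 1 (000): 0 ones → 0
Block 2 (111): 3 ones → 1
Block 3 (110): 2 ones → 1
Block 4 (101): 2 ones → 1
Block 5 (111): 3 ones → 1
Block 6 (111): 3 ones → 1

011111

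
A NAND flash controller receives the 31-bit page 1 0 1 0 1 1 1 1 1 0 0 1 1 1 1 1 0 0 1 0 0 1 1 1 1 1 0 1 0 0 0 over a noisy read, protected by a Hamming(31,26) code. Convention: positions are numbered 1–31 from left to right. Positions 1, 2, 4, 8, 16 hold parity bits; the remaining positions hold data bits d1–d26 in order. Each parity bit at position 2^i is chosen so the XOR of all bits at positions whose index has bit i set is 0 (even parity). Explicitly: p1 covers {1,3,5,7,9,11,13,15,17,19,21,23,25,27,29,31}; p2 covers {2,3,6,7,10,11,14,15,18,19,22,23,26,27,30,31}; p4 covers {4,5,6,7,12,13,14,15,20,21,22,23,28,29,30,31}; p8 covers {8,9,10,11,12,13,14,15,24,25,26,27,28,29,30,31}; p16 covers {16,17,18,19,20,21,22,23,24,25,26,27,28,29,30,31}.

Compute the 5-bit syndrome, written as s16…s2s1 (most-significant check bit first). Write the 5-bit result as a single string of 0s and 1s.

s1 (pos 1,3,5,7,9,11,13,15,17,19,21,23,25,27,29,31): 1⊕1⊕1⊕1⊕1⊕0⊕1⊕1⊕0⊕1⊕0⊕1⊕1⊕0⊕0⊕0 = 0
s2 (pos 2,3,6,7,10,11,14,15,18,19,22,23,26,27,30,31): 0⊕1⊕1⊕1⊕0⊕0⊕1⊕1⊕0⊕1⊕1⊕1⊕1⊕0⊕0⊕0 = 1
s4 (pos 4,5,6,7,12,13,14,15,20,21,22,23,28,29,30,31): 0⊕1⊕1⊕1⊕1⊕1⊕1⊕1⊕0⊕0⊕1⊕1⊕1⊕0⊕0⊕0 = 0
s8 (pos 8,9,10,11,12,13,14,15,24,25,26,27,28,29,30,31): 1⊕1⊕0⊕0⊕1⊕1⊕1⊕1⊕1⊕1⊕1⊕0⊕1⊕0⊕0⊕0 = 0
s16 (pos 16,17,18,19,20,21,22,23,24,25,26,27,28,29,30,31): 1⊕0⊕0⊕1⊕0⊕0⊕1⊕1⊕1⊕1⊕1⊕0⊕1⊕0⊕0⊕0 = 0
Syndrome s16…s1 = 00010 → error at position 2.

00010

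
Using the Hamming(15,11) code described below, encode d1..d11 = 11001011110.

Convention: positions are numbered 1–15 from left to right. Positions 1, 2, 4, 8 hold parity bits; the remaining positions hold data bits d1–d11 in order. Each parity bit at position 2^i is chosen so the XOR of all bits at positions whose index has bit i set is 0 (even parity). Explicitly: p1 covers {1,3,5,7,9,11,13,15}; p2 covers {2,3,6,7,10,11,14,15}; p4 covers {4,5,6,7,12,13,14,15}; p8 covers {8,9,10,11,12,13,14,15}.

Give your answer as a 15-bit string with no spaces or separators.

111010011011110

Place data at non-parity positions: p1 p2 1 p4 1 0 0 p8 1 0 1 1 1 1 0
p1 (pos 1,3,5,7,9,11,13,15): XOR of data positions = 1⊕1⊕0⊕1⊕1⊕1⊕0 = 1
p2 (pos 2,3,6,7,10,11,14,15): XOR of data positions = 1⊕0⊕0⊕0⊕1⊕1⊕0 = 1
p4 (pos 4,5,6,7,12,13,14,15): XOR of data positions = 1⊕0⊕0⊕1⊕1⊕1⊕0 = 0
p8 (pos 8,9,10,11,12,13,14,15): XOR of data positions = 1⊕0⊕1⊕1⊕1⊕1⊕0 = 1
Codeword: 111010011011110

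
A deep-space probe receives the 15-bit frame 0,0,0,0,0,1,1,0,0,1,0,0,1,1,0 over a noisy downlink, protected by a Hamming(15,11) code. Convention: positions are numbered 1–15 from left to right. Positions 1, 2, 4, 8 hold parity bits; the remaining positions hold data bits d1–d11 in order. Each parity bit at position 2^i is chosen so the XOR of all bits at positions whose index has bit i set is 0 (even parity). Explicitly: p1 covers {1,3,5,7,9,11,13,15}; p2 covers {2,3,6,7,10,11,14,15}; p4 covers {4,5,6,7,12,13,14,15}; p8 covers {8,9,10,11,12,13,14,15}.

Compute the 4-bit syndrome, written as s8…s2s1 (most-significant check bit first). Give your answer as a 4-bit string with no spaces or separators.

1000

s1 (pos 1,3,5,7,9,11,13,15): 0⊕0⊕0⊕1⊕0⊕0⊕1⊕0 = 0
s2 (pos 2,3,6,7,10,11,14,15): 0⊕0⊕1⊕1⊕1⊕0⊕1⊕0 = 0
s4 (pos 4,5,6,7,12,13,14,15): 0⊕0⊕1⊕1⊕0⊕1⊕1⊕0 = 0
s8 (pos 8,9,10,11,12,13,14,15): 0⊕0⊕1⊕0⊕0⊕1⊕1⊕0 = 1
Syndrome s8…s1 = 1000 → error at position 8.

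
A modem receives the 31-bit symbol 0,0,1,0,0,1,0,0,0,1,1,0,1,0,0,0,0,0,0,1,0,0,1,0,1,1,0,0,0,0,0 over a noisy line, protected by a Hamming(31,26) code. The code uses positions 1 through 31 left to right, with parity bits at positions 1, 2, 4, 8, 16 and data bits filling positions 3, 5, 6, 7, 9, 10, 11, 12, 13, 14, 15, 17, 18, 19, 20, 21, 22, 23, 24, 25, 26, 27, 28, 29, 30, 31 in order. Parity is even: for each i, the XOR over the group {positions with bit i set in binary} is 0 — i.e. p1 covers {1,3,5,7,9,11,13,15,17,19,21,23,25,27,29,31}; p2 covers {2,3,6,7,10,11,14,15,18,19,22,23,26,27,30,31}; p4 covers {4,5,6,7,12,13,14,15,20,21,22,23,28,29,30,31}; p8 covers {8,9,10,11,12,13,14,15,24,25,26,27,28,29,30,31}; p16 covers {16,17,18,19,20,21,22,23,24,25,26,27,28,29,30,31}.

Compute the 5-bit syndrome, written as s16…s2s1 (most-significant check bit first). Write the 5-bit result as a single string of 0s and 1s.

s1 (pos 1,3,5,7,9,11,13,15,17,19,21,23,25,27,29,31): 0⊕1⊕0⊕0⊕0⊕1⊕1⊕0⊕0⊕0⊕0⊕1⊕1⊕0⊕0⊕0 = 1
s2 (pos 2,3,6,7,10,11,14,15,18,19,22,23,26,27,30,31): 0⊕1⊕1⊕0⊕1⊕1⊕0⊕0⊕0⊕0⊕0⊕1⊕1⊕0⊕0⊕0 = 0
s4 (pos 4,5,6,7,12,13,14,15,20,21,22,23,28,29,30,31): 0⊕0⊕1⊕0⊕0⊕1⊕0⊕0⊕1⊕0⊕0⊕1⊕0⊕0⊕0⊕0 = 0
s8 (pos 8,9,10,11,12,13,14,15,24,25,26,27,28,29,30,31): 0⊕0⊕1⊕1⊕0⊕1⊕0⊕0⊕0⊕1⊕1⊕0⊕0⊕0⊕0⊕0 = 1
s16 (pos 16,17,18,19,20,21,22,23,24,25,26,27,28,29,30,31): 0⊕0⊕0⊕0⊕1⊕0⊕0⊕1⊕0⊕1⊕1⊕0⊕0⊕0⊕0⊕0 = 0
Syndrome s16…s1 = 01001 → error at position 9.

01001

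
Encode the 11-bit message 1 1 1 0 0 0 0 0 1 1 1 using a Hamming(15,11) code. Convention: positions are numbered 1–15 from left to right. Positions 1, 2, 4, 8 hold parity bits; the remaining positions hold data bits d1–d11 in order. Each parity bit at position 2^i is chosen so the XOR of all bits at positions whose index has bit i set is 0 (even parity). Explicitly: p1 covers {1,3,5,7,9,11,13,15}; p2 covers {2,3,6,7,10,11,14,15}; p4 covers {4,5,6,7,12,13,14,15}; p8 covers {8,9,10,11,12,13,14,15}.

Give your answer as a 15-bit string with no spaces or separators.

001111010000111

Place data at non-parity positions: p1 p2 1 p4 1 1 0 p8 0 0 0 0 1 1 1
p1 (pos 1,3,5,7,9,11,13,15): XOR of data positions = 1⊕1⊕0⊕0⊕0⊕1⊕1 = 0
p2 (pos 2,3,6,7,10,11,14,15): XOR of data positions = 1⊕1⊕0⊕0⊕0⊕1⊕1 = 0
p4 (pos 4,5,6,7,12,13,14,15): XOR of data positions = 1⊕1⊕0⊕0⊕1⊕1⊕1 = 1
p8 (pos 8,9,10,11,12,13,14,15): XOR of data positions = 0⊕0⊕0⊕0⊕1⊕1⊕1 = 1
Codeword: 001111010000111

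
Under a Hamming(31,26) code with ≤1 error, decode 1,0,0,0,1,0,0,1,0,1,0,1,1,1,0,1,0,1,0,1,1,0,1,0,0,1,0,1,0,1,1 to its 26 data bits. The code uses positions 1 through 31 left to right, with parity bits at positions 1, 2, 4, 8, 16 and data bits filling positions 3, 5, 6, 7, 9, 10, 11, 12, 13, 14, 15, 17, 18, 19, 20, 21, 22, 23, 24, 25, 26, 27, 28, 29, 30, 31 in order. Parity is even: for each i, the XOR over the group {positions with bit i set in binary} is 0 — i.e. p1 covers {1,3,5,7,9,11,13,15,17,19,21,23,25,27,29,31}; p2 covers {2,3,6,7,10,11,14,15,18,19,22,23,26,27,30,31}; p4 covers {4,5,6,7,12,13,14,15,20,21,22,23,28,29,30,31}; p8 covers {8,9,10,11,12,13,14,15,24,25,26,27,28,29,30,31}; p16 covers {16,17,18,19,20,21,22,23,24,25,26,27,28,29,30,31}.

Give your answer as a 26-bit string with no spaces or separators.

s1 (pos 1,3,5,7,9,11,13,15,17,19,21,23,25,27,29,31): 1⊕0⊕1⊕0⊕0⊕0⊕1⊕0⊕0⊕0⊕1⊕1⊕0⊕0⊕0⊕1 = 0
s2 (pos 2,3,6,7,10,11,14,15,18,19,22,23,26,27,30,31): 0⊕0⊕0⊕0⊕1⊕0⊕1⊕0⊕1⊕0⊕0⊕1⊕1⊕0⊕1⊕1 = 1
s4 (pos 4,5,6,7,12,13,14,15,20,21,22,23,28,29,30,31): 0⊕1⊕0⊕0⊕1⊕1⊕1⊕0⊕1⊕1⊕0⊕1⊕1⊕0⊕1⊕1 = 0
s8 (pos 8,9,10,11,12,13,14,15,24,25,26,27,28,29,30,31): 1⊕0⊕1⊕0⊕1⊕1⊕1⊕0⊕0⊕0⊕1⊕0⊕1⊕0⊕1⊕1 = 1
s16 (pos 16,17,18,19,20,21,22,23,24,25,26,27,28,29,30,31): 1⊕0⊕1⊕0⊕1⊕1⊕0⊕1⊕0⊕0⊕1⊕0⊕1⊕0⊕1⊕1 = 1
Syndrome s16…s1 = 11010 → error at position 26.
Flip position 26: 1000100101011101010110100101011 → 1000100101011101010110100001011
Read data bits from positions 3,5,6,7,9,10,11,12,13,14,15,17,18,19,20,21,22,23,24,25,26,27,28,29,30,31: 01000101110010110100001011

01000101110010110100001011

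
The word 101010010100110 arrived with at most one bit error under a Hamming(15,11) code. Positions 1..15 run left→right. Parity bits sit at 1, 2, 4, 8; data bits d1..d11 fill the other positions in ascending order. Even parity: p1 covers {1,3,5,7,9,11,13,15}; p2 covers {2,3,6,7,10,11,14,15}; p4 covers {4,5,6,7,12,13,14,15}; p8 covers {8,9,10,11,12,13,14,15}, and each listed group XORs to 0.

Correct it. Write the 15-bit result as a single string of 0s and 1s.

101011010100110

s1 (pos 1,3,5,7,9,11,13,15): 1⊕1⊕1⊕0⊕0⊕0⊕1⊕0 = 0
s2 (pos 2,3,6,7,10,11,14,15): 0⊕1⊕0⊕0⊕1⊕0⊕1⊕0 = 1
s4 (pos 4,5,6,7,12,13,14,15): 0⊕1⊕0⊕0⊕0⊕1⊕1⊕0 = 1
s8 (pos 8,9,10,11,12,13,14,15): 1⊕0⊕1⊕0⊕0⊕1⊕1⊕0 = 0
Syndrome s8…s1 = 0110 → error at position 6.
Flip position 6: 101010010100110 → 101011010100110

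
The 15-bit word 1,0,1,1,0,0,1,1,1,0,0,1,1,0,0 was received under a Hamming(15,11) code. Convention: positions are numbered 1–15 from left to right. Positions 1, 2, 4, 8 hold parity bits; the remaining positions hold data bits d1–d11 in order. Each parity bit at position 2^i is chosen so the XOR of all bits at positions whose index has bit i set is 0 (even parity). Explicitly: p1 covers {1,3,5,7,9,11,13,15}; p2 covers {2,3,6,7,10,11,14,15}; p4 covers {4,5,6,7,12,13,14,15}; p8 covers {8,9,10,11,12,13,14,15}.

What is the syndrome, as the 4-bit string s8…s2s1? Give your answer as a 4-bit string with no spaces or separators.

0001

s1 (pos 1,3,5,7,9,11,13,15): 1⊕1⊕0⊕1⊕1⊕0⊕1⊕0 = 1
s2 (pos 2,3,6,7,10,11,14,15): 0⊕1⊕0⊕1⊕0⊕0⊕0⊕0 = 0
s4 (pos 4,5,6,7,12,13,14,15): 1⊕0⊕0⊕1⊕1⊕1⊕0⊕0 = 0
s8 (pos 8,9,10,11,12,13,14,15): 1⊕1⊕0⊕0⊕1⊕1⊕0⊕0 = 0
Syndrome s8…s1 = 0001 → error at position 1.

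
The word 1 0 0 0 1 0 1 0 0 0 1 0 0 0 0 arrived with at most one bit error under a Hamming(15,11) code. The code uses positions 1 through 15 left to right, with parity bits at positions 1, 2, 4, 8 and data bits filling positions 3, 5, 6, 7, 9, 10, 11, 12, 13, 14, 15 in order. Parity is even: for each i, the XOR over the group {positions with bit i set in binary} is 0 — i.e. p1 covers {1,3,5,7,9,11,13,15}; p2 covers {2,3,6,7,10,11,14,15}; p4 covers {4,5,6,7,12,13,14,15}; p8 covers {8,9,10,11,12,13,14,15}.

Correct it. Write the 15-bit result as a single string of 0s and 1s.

s1 (pos 1,3,5,7,9,11,13,15): 1⊕0⊕1⊕1⊕0⊕1⊕0⊕0 = 0
s2 (pos 2,3,6,7,10,11,14,15): 0⊕0⊕0⊕1⊕0⊕1⊕0⊕0 = 0
s4 (pos 4,5,6,7,12,13,14,15): 0⊕1⊕0⊕1⊕0⊕0⊕0⊕0 = 0
s8 (pos 8,9,10,11,12,13,14,15): 0⊕0⊕0⊕1⊕0⊕0⊕0⊕0 = 1
Syndrome s8…s1 = 1000 → error at position 8.
Flip position 8: 100010100010000 → 100010110010000

100010110010000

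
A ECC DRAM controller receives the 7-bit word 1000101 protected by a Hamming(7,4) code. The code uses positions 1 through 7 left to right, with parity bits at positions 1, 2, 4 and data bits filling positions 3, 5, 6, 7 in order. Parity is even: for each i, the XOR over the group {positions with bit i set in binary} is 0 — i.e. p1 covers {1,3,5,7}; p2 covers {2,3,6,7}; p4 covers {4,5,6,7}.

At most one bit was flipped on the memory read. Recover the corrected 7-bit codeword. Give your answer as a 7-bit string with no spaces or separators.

1010101

s1 (pos 1,3,5,7): 1⊕0⊕1⊕1 = 1
s2 (pos 2,3,6,7): 0⊕0⊕0⊕1 = 1
s4 (pos 4,5,6,7): 0⊕1⊕0⊕1 = 0
Syndrome s4…s1 = 011 → error at position 3.
Flip position 3: 1000101 → 1010101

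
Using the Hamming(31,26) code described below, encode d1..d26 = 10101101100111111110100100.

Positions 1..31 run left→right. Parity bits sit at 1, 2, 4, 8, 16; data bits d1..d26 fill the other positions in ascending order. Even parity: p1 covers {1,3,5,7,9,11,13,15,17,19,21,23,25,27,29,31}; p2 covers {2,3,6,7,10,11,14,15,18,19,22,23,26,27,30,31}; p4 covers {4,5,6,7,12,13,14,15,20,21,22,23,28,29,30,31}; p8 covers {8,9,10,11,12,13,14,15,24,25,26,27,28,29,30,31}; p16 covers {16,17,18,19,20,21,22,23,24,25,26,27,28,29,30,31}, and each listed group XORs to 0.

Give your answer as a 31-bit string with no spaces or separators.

0010010111011000111111110100100

Place data at non-parity positions: p1 p2 1 p4 0 1 0 p8 1 1 0 1 1 0 0 p16 1 1 1 1 1 1 1 1 0 1 0 0 1 0 0
p1 (pos 1,3,5,7,9,11,13,15,17,19,21,23,25,27,29,31): XOR of data positions = 1⊕0⊕0⊕1⊕0⊕1⊕0⊕1⊕1⊕1⊕1⊕0⊕0⊕1⊕0 = 0
p2 (pos 2,3,6,7,10,11,14,15,18,19,22,23,26,27,30,31): XOR of data positions = 1⊕1⊕0⊕1⊕0⊕0⊕0⊕1⊕1⊕1⊕1⊕1⊕0⊕0⊕0 = 0
p4 (pos 4,5,6,7,12,13,14,15,20,21,22,23,28,29,30,31): XOR of data positions = 0⊕1⊕0⊕1⊕1⊕0⊕0⊕1⊕1⊕1⊕1⊕0⊕1⊕0⊕0 = 0
p8 (pos 8,9,10,11,12,13,14,15,24,25,26,27,28,29,30,31): XOR of data positions = 1⊕1⊕0⊕1⊕1⊕0⊕0⊕1⊕0⊕1⊕0⊕0⊕1⊕0⊕0 = 1
p16 (pos 16,17,18,19,20,21,22,23,24,25,26,27,28,29,30,31): XOR of data positions = 1⊕1⊕1⊕1⊕1⊕1⊕1⊕1⊕0⊕1⊕0⊕0⊕1⊕0⊕0 = 0
Codeword: 0010010111011000111111110100100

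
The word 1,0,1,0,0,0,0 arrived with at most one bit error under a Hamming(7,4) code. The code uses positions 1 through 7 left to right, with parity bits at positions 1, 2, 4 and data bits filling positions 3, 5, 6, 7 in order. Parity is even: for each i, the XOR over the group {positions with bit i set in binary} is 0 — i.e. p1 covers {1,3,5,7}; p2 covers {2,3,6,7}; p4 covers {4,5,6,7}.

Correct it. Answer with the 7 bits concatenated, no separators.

1110000

s1 (pos 1,3,5,7): 1⊕1⊕0⊕0 = 0
s2 (pos 2,3,6,7): 0⊕1⊕0⊕0 = 1
s4 (pos 4,5,6,7): 0⊕0⊕0⊕0 = 0
Syndrome s4…s1 = 010 → error at position 2.
Flip position 2: 1010000 → 1110000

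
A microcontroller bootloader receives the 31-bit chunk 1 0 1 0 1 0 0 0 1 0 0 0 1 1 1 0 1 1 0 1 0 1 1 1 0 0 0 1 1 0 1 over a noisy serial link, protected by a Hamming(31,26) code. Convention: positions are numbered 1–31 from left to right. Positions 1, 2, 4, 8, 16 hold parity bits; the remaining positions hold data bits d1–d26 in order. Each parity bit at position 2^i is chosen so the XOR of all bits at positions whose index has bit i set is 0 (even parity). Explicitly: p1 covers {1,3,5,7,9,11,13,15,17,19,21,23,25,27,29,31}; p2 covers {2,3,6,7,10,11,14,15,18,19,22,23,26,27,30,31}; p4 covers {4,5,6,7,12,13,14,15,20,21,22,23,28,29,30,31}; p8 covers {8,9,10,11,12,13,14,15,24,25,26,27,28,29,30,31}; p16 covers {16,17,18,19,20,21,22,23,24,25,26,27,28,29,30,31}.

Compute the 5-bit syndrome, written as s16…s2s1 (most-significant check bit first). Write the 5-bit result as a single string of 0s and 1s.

s1 (pos 1,3,5,7,9,11,13,15,17,19,21,23,25,27,29,31): 1⊕1⊕1⊕0⊕1⊕0⊕1⊕1⊕1⊕0⊕0⊕1⊕0⊕0⊕1⊕1 = 0
s2 (pos 2,3,6,7,10,11,14,15,18,19,22,23,26,27,30,31): 0⊕1⊕0⊕0⊕0⊕0⊕1⊕1⊕1⊕0⊕1⊕1⊕0⊕0⊕0⊕1 = 1
s4 (pos 4,5,6,7,12,13,14,15,20,21,22,23,28,29,30,31): 0⊕1⊕0⊕0⊕0⊕1⊕1⊕1⊕1⊕0⊕1⊕1⊕1⊕1⊕0⊕1 = 0
s8 (pos 8,9,10,11,12,13,14,15,24,25,26,27,28,29,30,31): 0⊕1⊕0⊕0⊕0⊕1⊕1⊕1⊕1⊕0⊕0⊕0⊕1⊕1⊕0⊕1 = 0
s16 (pos 16,17,18,19,20,21,22,23,24,25,26,27,28,29,30,31): 0⊕1⊕1⊕0⊕1⊕0⊕1⊕1⊕1⊕0⊕0⊕0⊕1⊕1⊕0⊕1 = 1
Syndrome s16…s1 = 10010 → error at position 18.

10010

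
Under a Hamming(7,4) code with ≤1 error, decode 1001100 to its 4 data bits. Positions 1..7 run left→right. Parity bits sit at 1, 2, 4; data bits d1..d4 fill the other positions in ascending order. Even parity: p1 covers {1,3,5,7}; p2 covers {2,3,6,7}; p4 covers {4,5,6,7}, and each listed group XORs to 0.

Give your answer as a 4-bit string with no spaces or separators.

s1 (pos 1,3,5,7): 1⊕0⊕1⊕0 = 0
s2 (pos 2,3,6,7): 0⊕0⊕0⊕0 = 0
s4 (pos 4,5,6,7): 1⊕1⊕0⊕0 = 0
Syndrome s4…s1 = 000 → no error.
Read data bits from positions 3,5,6,7: 0100

0100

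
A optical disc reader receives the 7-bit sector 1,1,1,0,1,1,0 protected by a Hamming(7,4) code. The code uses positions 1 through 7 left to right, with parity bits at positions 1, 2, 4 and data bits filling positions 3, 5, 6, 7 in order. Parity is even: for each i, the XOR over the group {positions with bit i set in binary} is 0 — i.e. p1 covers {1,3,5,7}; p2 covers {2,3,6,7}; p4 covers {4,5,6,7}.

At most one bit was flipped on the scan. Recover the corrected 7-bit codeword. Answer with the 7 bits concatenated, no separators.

1100110

s1 (pos 1,3,5,7): 1⊕1⊕1⊕0 = 1
s2 (pos 2,3,6,7): 1⊕1⊕1⊕0 = 1
s4 (pos 4,5,6,7): 0⊕1⊕1⊕0 = 0
Syndrome s4…s1 = 011 → error at position 3.
Flip position 3: 1110110 → 1100110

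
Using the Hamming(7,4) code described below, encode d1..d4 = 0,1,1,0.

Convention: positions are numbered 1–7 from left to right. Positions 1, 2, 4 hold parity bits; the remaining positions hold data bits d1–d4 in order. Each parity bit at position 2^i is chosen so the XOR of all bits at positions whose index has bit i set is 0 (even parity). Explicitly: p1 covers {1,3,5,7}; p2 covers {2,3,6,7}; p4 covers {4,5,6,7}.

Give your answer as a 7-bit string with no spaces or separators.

1100110

Place data at non-parity positions: p1 p2 0 p4 1 1 0
p1 (pos 1,3,5,7): XOR of data positions = 0⊕1⊕0 = 1
p2 (pos 2,3,6,7): XOR of data positions = 0⊕1⊕0 = 1
p4 (pos 4,5,6,7): XOR of data positions = 1⊕1⊕0 = 0
Codeword: 1100110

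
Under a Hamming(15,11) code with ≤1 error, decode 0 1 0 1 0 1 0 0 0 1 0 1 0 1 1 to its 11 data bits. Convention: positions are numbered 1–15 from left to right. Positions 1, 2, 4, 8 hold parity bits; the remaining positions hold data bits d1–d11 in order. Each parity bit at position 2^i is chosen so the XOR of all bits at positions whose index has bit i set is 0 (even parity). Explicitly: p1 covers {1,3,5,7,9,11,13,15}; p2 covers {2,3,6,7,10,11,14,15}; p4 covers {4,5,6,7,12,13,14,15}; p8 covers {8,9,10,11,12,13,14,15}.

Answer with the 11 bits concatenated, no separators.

s1 (pos 1,3,5,7,9,11,13,15): 0⊕0⊕0⊕0⊕0⊕0⊕0⊕1 = 1
s2 (pos 2,3,6,7,10,11,14,15): 1⊕0⊕1⊕0⊕1⊕0⊕1⊕1 = 1
s4 (pos 4,5,6,7,12,13,14,15): 1⊕0⊕1⊕0⊕1⊕0⊕1⊕1 = 1
s8 (pos 8,9,10,11,12,13,14,15): 0⊕0⊕1⊕0⊕1⊕0⊕1⊕1 = 0
Syndrome s8…s1 = 0111 → error at position 7.
Flip position 7: 010101000101011 → 010101100101011
Read data bits from positions 3,5,6,7,9,10,11,12,13,14,15: 00110101011

00110101011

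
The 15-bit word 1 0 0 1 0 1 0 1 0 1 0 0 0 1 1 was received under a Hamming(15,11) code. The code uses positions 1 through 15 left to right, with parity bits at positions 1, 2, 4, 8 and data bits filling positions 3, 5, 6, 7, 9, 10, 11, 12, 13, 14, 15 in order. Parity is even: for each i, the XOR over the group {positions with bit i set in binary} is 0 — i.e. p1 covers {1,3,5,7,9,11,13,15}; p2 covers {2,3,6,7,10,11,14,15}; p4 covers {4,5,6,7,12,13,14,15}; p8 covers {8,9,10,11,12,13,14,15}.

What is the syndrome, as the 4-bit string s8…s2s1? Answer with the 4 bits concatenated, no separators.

0000

s1 (pos 1,3,5,7,9,11,13,15): 1⊕0⊕0⊕0⊕0⊕0⊕0⊕1 = 0
s2 (pos 2,3,6,7,10,11,14,15): 0⊕0⊕1⊕0⊕1⊕0⊕1⊕1 = 0
s4 (pos 4,5,6,7,12,13,14,15): 1⊕0⊕1⊕0⊕0⊕0⊕1⊕1 = 0
s8 (pos 8,9,10,11,12,13,14,15): 1⊕0⊕1⊕0⊕0⊕0⊕1⊕1 = 0
Syndrome s8…s1 = 0000 → no error.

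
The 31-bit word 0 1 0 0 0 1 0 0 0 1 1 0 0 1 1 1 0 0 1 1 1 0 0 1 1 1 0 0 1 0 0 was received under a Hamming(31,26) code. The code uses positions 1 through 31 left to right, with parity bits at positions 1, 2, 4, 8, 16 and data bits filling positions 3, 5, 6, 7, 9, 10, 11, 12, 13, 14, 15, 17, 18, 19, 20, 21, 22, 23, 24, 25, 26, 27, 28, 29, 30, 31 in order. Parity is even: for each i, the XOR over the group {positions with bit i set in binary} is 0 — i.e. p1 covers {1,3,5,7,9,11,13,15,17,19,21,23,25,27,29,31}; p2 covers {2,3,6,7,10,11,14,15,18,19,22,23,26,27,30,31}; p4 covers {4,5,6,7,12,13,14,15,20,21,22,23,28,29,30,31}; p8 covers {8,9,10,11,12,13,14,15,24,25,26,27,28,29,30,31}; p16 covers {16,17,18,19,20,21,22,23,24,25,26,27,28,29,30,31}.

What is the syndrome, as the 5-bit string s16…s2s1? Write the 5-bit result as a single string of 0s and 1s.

s1 (pos 1,3,5,7,9,11,13,15,17,19,21,23,25,27,29,31): 0⊕0⊕0⊕0⊕0⊕1⊕0⊕1⊕0⊕1⊕1⊕0⊕1⊕0⊕1⊕0 = 0
s2 (pos 2,3,6,7,10,11,14,15,18,19,22,23,26,27,30,31): 1⊕0⊕1⊕0⊕1⊕1⊕1⊕1⊕0⊕1⊕0⊕0⊕1⊕0⊕0⊕0 = 0
s4 (pos 4,5,6,7,12,13,14,15,20,21,22,23,28,29,30,31): 0⊕0⊕1⊕0⊕0⊕0⊕1⊕1⊕1⊕1⊕0⊕0⊕0⊕1⊕0⊕0 = 0
s8 (pos 8,9,10,11,12,13,14,15,24,25,26,27,28,29,30,31): 0⊕0⊕1⊕1⊕0⊕0⊕1⊕1⊕1⊕1⊕1⊕0⊕0⊕1⊕0⊕0 = 0
s16 (pos 16,17,18,19,20,21,22,23,24,25,26,27,28,29,30,31): 1⊕0⊕0⊕1⊕1⊕1⊕0⊕0⊕1⊕1⊕1⊕0⊕0⊕1⊕0⊕0 = 0
Syndrome s16…s1 = 00000 → no error.

00000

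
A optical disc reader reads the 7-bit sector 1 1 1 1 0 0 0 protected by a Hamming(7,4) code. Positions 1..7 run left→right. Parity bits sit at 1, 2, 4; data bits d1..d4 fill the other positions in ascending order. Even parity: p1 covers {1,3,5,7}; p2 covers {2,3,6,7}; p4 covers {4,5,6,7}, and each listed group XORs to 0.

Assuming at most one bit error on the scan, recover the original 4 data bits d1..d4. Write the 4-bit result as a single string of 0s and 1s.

1000

s1 (pos 1,3,5,7): 1⊕1⊕0⊕0 = 0
s2 (pos 2,3,6,7): 1⊕1⊕0⊕0 = 0
s4 (pos 4,5,6,7): 1⊕0⊕0⊕0 = 1
Syndrome s4…s1 = 100 → error at position 4.
Flip position 4: 1111000 → 1110000
Read data bits from positions 3,5,6,7: 1000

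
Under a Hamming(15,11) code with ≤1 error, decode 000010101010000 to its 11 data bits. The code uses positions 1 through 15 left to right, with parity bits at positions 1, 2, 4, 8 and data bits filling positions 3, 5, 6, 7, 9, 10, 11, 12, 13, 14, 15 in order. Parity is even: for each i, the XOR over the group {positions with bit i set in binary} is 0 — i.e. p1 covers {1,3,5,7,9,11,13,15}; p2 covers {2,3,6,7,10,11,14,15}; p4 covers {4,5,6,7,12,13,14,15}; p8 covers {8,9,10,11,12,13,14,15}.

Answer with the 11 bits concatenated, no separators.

01011010000

s1 (pos 1,3,5,7,9,11,13,15): 0⊕0⊕1⊕1⊕1⊕1⊕0⊕0 = 0
s2 (pos 2,3,6,7,10,11,14,15): 0⊕0⊕0⊕1⊕0⊕1⊕0⊕0 = 0
s4 (pos 4,5,6,7,12,13,14,15): 0⊕1⊕0⊕1⊕0⊕0⊕0⊕0 = 0
s8 (pos 8,9,10,11,12,13,14,15): 0⊕1⊕0⊕1⊕0⊕0⊕0⊕0 = 0
Syndrome s8…s1 = 0000 → no error.
Read data bits from positions 3,5,6,7,9,10,11,12,13,14,15: 01011010000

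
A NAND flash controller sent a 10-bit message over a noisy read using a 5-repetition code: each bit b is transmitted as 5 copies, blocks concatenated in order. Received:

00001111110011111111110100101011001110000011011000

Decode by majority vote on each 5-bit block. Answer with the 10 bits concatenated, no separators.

0111101000

Block 1 (00001): 1 one → 0
Block 2 (11111): 5 ones → 1
Block 3 (00111): 3 ones → 1
Block 4 (11111): 5 ones → 1
Block 5 (11010): 3 ones → 1
Block 6 (01010): 2 ones → 0
Block 7 (11001): 3 ones → 1
Block 8 (11000): 2 ones → 0
Block 9 (00110): 2 ones → 0
Block 10 (11000): 2 ones → 0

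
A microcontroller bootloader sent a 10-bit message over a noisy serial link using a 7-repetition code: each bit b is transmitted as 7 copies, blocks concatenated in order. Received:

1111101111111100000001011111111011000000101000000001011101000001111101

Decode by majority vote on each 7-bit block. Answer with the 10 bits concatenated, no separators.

1101100101

Block 1 (1111101): 6 ones → 1
Block 2 (1111111): 7 ones → 1
Block 3 (0000000): 0 ones → 0
Block 4 (1011111): 6 ones → 1
Block 5 (1110110): 5 ones → 1
Block 6 (0000010): 1 one → 0
Block 7 (1000000): 1 one → 0
Block 8 (0010111): 4 ones → 1
Block 9 (0100000): 1 one → 0
Block 10 (1111101): 6 ones → 1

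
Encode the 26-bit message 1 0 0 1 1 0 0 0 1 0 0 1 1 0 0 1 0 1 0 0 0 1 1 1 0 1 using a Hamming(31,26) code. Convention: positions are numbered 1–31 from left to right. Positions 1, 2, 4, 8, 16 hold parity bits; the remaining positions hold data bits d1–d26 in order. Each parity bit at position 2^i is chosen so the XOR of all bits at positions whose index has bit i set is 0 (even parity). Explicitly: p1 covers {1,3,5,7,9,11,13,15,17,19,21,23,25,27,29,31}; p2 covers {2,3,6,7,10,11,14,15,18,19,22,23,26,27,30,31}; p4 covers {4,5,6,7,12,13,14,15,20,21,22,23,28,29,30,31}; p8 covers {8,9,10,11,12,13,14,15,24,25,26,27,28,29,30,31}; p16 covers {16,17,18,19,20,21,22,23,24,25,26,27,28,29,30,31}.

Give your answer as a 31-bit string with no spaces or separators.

0011001010001000110010100011101

Place data at non-parity positions: p1 p2 1 p4 0 0 1 p8 1 0 0 0 1 0 0 p16 1 1 0 0 1 0 1 0 0 0 1 1 1 0 1
p1 (pos 1,3,5,7,9,11,13,15,17,19,21,23,25,27,29,31): XOR of data positions = 1⊕0⊕1⊕1⊕0⊕1⊕0⊕1⊕0⊕1⊕1⊕0⊕1⊕1⊕1 = 0
p2 (pos 2,3,6,7,10,11,14,15,18,19,22,23,26,27,30,31): XOR of data positions = 1⊕0⊕1⊕0⊕0⊕0⊕0⊕1⊕0⊕0⊕1⊕0⊕1⊕0⊕1 = 0
p4 (pos 4,5,6,7,12,13,14,15,20,21,22,23,28,29,30,31): XOR of data positions = 0⊕0⊕1⊕0⊕1⊕0⊕0⊕0⊕1⊕0⊕1⊕1⊕1⊕0⊕1 = 1
p8 (pos 8,9,10,11,12,13,14,15,24,25,26,27,28,29,30,31): XOR of data positions = 1⊕0⊕0⊕0⊕1⊕0⊕0⊕0⊕0⊕0⊕1⊕1⊕1⊕0⊕1 = 0
p16 (pos 16,17,18,19,20,21,22,23,24,25,26,27,28,29,30,31): XOR of data positions = 1⊕1⊕0⊕0⊕1⊕0⊕1⊕0⊕0⊕0⊕1⊕1⊕1⊕0⊕1 = 0
Codeword: 0011001010001000110010100011101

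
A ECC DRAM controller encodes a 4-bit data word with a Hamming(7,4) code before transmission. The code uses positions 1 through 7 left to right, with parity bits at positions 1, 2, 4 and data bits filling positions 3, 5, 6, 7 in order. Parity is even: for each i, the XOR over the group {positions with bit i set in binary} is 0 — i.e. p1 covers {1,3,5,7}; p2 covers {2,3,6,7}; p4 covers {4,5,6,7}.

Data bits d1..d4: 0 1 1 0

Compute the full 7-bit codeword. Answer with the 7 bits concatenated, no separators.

Place data at non-parity positions: p1 p2 0 p4 1 1 0
p1 (pos 1,3,5,7): XOR of data positions = 0⊕1⊕0 = 1
p2 (pos 2,3,6,7): XOR of data positions = 0⊕1⊕0 = 1
p4 (pos 4,5,6,7): XOR of data positions = 1⊕1⊕0 = 0
Codeword: 1100110

1100110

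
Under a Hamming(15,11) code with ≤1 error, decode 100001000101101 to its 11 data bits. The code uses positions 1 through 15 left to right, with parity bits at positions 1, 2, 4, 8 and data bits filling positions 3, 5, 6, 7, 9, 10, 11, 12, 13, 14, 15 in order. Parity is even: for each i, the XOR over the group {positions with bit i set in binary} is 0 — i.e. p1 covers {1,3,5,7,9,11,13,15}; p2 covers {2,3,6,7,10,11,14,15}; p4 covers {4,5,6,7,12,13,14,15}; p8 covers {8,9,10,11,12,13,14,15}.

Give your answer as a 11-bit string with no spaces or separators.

s1 (pos 1,3,5,7,9,11,13,15): 1⊕0⊕0⊕0⊕0⊕0⊕1⊕1 = 1
s2 (pos 2,3,6,7,10,11,14,15): 0⊕0⊕1⊕0⊕1⊕0⊕0⊕1 = 1
s4 (pos 4,5,6,7,12,13,14,15): 0⊕0⊕1⊕0⊕1⊕1⊕0⊕1 = 0
s8 (pos 8,9,10,11,12,13,14,15): 0⊕0⊕1⊕0⊕1⊕1⊕0⊕1 = 0
Syndrome s8…s1 = 0011 → error at position 3.
Flip position 3: 100001000101101 → 101001000101101
Read data bits from positions 3,5,6,7,9,10,11,12,13,14,15: 10100101101

10100101101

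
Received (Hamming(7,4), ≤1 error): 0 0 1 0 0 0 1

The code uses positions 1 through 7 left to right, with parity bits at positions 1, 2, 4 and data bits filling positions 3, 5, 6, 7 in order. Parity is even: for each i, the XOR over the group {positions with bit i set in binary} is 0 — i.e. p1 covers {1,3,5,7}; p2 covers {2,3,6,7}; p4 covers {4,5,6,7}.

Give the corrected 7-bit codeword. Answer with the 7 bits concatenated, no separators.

0011001

s1 (pos 1,3,5,7): 0⊕1⊕0⊕1 = 0
s2 (pos 2,3,6,7): 0⊕1⊕0⊕1 = 0
s4 (pos 4,5,6,7): 0⊕0⊕0⊕1 = 1
Syndrome s4…s1 = 100 → error at position 4.
Flip position 4: 0010001 → 0011001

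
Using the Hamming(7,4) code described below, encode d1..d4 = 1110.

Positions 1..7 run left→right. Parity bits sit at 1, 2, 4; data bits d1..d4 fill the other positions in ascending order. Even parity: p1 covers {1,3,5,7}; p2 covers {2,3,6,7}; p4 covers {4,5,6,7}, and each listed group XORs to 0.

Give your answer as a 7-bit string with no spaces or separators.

0010110

Place data at non-parity positions: p1 p2 1 p4 1 1 0
p1 (pos 1,3,5,7): XOR of data positions = 1⊕1⊕0 = 0
p2 (pos 2,3,6,7): XOR of data positions = 1⊕1⊕0 = 0
p4 (pos 4,5,6,7): XOR of data positions = 1⊕1⊕0 = 0
Codeword: 0010110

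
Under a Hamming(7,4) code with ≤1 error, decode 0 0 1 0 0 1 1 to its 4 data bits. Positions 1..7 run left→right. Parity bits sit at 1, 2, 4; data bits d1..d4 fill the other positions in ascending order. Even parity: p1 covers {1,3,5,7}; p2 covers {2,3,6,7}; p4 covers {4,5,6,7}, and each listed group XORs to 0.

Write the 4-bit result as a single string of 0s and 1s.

1011

s1 (pos 1,3,5,7): 0⊕1⊕0⊕1 = 0
s2 (pos 2,3,6,7): 0⊕1⊕1⊕1 = 1
s4 (pos 4,5,6,7): 0⊕0⊕1⊕1 = 0
Syndrome s4…s1 = 010 → error at position 2.
Flip position 2: 0010011 → 0110011
Read data bits from positions 3,5,6,7: 1011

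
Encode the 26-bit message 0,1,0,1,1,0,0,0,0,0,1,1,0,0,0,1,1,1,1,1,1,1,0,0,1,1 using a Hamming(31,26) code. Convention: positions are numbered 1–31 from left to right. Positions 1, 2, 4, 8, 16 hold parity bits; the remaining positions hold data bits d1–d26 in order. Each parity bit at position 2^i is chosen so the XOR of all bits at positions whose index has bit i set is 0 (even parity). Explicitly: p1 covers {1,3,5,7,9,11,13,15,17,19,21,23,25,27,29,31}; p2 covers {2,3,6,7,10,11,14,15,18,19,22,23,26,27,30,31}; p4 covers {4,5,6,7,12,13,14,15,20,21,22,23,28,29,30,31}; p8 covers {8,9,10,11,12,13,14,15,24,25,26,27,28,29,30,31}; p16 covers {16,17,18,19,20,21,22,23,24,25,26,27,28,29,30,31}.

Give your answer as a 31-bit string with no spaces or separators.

0000101010000010100011111110011

Place data at non-parity positions: p1 p2 0 p4 1 0 1 p8 1 0 0 0 0 0 1 p16 1 0 0 0 1 1 1 1 1 1 1 0 0 1 1
p1 (pos 1,3,5,7,9,11,13,15,17,19,21,23,25,27,29,31): XOR of data positions = 0⊕1⊕1⊕1⊕0⊕0⊕1⊕1⊕0⊕1⊕1⊕1⊕1⊕0⊕1 = 0
p2 (pos 2,3,6,7,10,11,14,15,18,19,22,23,26,27,30,31): XOR of data positions = 0⊕0⊕1⊕0⊕0⊕0⊕1⊕0⊕0⊕1⊕1⊕1⊕1⊕1⊕1 = 0
p4 (pos 4,5,6,7,12,13,14,15,20,21,22,23,28,29,30,31): XOR of data positions = 1⊕0⊕1⊕0⊕0⊕0⊕1⊕0⊕1⊕1⊕1⊕0⊕0⊕1⊕1 = 0
p8 (pos 8,9,10,11,12,13,14,15,24,25,26,27,28,29,30,31): XOR of data positions = 1⊕0⊕0⊕0⊕0⊕0⊕1⊕1⊕1⊕1⊕1⊕0⊕0⊕1⊕1 = 0
p16 (pos 16,17,18,19,20,21,22,23,24,25,26,27,28,29,30,31): XOR of data positions = 1⊕0⊕0⊕0⊕1⊕1⊕1⊕1⊕1⊕1⊕1⊕0⊕0⊕1⊕1 = 0
Codeword: 0000101010000010100011111110011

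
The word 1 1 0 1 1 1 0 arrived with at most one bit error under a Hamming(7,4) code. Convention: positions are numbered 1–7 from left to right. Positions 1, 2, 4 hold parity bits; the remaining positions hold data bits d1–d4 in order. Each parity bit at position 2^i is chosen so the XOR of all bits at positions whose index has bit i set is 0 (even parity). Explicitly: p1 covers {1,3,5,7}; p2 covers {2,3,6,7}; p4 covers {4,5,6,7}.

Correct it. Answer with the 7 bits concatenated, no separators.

s1 (pos 1,3,5,7): 1⊕0⊕1⊕0 = 0
s2 (pos 2,3,6,7): 1⊕0⊕1⊕0 = 0
s4 (pos 4,5,6,7): 1⊕1⊕1⊕0 = 1
Syndrome s4…s1 = 100 → error at position 4.
Flip position 4: 1101110 → 1100110

1100110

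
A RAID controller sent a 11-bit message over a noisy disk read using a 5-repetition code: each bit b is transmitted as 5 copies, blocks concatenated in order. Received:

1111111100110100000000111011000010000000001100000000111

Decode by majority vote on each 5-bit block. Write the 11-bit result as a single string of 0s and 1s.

Block 1 (11111): 5 ones → 1
Block 2 (11100): 3 ones → 1
Block 3 (11010): 3 ones → 1
Block 4 (00000): 0 ones → 0
Block 5 (00111): 3 ones → 1
Block 6 (01100): 2 ones → 0
Block 7 (00100): 1 one → 0
Block 8 (00000): 0 ones → 0
Block 9 (00110): 2 ones → 0
Block 10 (00000): 0 ones → 0
Block 11 (00111): 3 ones → 1

11101000001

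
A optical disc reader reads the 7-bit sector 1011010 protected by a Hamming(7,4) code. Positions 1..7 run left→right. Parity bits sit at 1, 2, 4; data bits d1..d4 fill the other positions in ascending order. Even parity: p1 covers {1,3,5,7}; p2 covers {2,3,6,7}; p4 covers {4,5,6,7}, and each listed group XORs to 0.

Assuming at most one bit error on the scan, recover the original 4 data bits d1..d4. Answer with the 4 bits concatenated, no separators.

1010

s1 (pos 1,3,5,7): 1⊕1⊕0⊕0 = 0
s2 (pos 2,3,6,7): 0⊕1⊕1⊕0 = 0
s4 (pos 4,5,6,7): 1⊕0⊕1⊕0 = 0
Syndrome s4…s1 = 000 → no error.
Read data bits from positions 3,5,6,7: 1010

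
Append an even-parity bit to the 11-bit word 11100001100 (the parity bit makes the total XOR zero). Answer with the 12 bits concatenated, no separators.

111000011001

XOR of the 11 data bits: 1⊕1⊕1⊕0⊕0⊕0⊕0⊕1⊕1⊕0⊕0 = 1
Parity bit = 1 (so all 12 bits XOR to 0).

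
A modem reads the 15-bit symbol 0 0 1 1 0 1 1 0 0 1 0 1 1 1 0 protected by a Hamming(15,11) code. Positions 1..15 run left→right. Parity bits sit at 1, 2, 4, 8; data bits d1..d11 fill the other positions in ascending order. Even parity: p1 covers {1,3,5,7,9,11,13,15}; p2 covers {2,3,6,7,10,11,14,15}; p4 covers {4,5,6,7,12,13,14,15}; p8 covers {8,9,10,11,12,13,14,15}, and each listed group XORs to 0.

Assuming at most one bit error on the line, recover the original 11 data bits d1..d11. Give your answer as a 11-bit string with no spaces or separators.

s1 (pos 1,3,5,7,9,11,13,15): 0⊕1⊕0⊕1⊕0⊕0⊕1⊕0 = 1
s2 (pos 2,3,6,7,10,11,14,15): 0⊕1⊕1⊕1⊕1⊕0⊕1⊕0 = 1
s4 (pos 4,5,6,7,12,13,14,15): 1⊕0⊕1⊕1⊕1⊕1⊕1⊕0 = 0
s8 (pos 8,9,10,11,12,13,14,15): 0⊕0⊕1⊕0⊕1⊕1⊕1⊕0 = 0
Syndrome s8…s1 = 0011 → error at position 3.
Flip position 3: 001101100101110 → 000101100101110
Read data bits from positions 3,5,6,7,9,10,11,12,13,14,15: 00110101110

00110101110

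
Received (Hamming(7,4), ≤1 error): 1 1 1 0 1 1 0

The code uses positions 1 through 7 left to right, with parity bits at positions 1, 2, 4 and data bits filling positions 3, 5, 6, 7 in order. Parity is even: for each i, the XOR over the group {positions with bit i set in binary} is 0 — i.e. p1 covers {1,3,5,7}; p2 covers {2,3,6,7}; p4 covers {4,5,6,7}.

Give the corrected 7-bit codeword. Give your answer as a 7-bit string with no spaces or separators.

1100110

s1 (pos 1,3,5,7): 1⊕1⊕1⊕0 = 1
s2 (pos 2,3,6,7): 1⊕1⊕1⊕0 = 1
s4 (pos 4,5,6,7): 0⊕1⊕1⊕0 = 0
Syndrome s4…s1 = 011 → error at position 3.
Flip position 3: 1110110 → 1100110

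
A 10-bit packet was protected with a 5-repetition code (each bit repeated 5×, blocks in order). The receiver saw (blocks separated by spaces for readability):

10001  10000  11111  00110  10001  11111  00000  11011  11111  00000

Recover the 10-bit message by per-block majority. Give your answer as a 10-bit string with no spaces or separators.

0010010110

Block 1 (10001): 2 ones → 0
Block 2 (10000): 1 one → 0
Block 3 (11111): 5 ones → 1
Block 4 (00110): 2 ones → 0
Block 5 (10001): 2 ones → 0
Block 6 (11111): 5 ones → 1
Block 7 (00000): 0 ones → 0
Block 8 (11011): 4 ones → 1
Block 9 (11111): 5 ones → 1
Block 10 (00000): 0 ones → 0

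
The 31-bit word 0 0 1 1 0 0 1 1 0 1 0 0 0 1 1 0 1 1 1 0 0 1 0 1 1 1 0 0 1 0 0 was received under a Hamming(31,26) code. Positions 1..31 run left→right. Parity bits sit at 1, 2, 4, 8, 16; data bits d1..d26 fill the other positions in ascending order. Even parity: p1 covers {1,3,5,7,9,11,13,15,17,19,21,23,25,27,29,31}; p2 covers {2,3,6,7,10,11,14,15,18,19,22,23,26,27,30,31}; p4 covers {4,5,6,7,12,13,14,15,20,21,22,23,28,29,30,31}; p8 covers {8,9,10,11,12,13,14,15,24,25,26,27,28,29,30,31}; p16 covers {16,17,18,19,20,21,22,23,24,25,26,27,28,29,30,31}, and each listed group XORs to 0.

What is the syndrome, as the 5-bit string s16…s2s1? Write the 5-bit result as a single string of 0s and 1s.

s1 (pos 1,3,5,7,9,11,13,15,17,19,21,23,25,27,29,31): 0⊕1⊕0⊕1⊕0⊕0⊕0⊕1⊕1⊕1⊕0⊕0⊕1⊕0⊕1⊕0 = 1
s2 (pos 2,3,6,7,10,11,14,15,18,19,22,23,26,27,30,31): 0⊕1⊕0⊕1⊕1⊕0⊕1⊕1⊕1⊕1⊕1⊕0⊕1⊕0⊕0⊕0 = 1
s4 (pos 4,5,6,7,12,13,14,15,20,21,22,23,28,29,30,31): 1⊕0⊕0⊕1⊕0⊕0⊕1⊕1⊕0⊕0⊕1⊕0⊕0⊕1⊕0⊕0 = 0
s8 (pos 8,9,10,11,12,13,14,15,24,25,26,27,28,29,30,31): 1⊕0⊕1⊕0⊕0⊕0⊕1⊕1⊕1⊕1⊕1⊕0⊕0⊕1⊕0⊕0 = 0
s16 (pos 16,17,18,19,20,21,22,23,24,25,26,27,28,29,30,31): 0⊕1⊕1⊕1⊕0⊕0⊕1⊕0⊕1⊕1⊕1⊕0⊕0⊕1⊕0⊕0 = 0
Syndrome s16…s1 = 00011 → error at position 3.

00011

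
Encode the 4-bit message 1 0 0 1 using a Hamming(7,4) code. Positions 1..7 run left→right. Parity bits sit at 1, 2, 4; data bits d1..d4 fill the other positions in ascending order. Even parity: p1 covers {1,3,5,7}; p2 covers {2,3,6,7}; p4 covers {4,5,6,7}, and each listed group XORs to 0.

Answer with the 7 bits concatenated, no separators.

Place data at non-parity positions: p1 p2 1 p4 0 0 1
p1 (pos 1,3,5,7): XOR of data positions = 1⊕0⊕1 = 0
p2 (pos 2,3,6,7): XOR of data positions = 1⊕0⊕1 = 0
p4 (pos 4,5,6,7): XOR of data positions = 0⊕0⊕1 = 1
Codeword: 0011001

0011001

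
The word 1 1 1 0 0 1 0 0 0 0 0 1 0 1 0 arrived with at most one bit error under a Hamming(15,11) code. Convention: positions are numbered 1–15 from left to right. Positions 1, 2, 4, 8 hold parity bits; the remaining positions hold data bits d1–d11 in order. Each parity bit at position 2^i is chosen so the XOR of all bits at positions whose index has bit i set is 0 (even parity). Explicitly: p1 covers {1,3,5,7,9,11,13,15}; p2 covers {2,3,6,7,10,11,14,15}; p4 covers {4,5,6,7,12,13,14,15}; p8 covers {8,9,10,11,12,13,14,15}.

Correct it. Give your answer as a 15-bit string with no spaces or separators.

111101000001010

s1 (pos 1,3,5,7,9,11,13,15): 1⊕1⊕0⊕0⊕0⊕0⊕0⊕0 = 0
s2 (pos 2,3,6,7,10,11,14,15): 1⊕1⊕1⊕0⊕0⊕0⊕1⊕0 = 0
s4 (pos 4,5,6,7,12,13,14,15): 0⊕0⊕1⊕0⊕1⊕0⊕1⊕0 = 1
s8 (pos 8,9,10,11,12,13,14,15): 0⊕0⊕0⊕0⊕1⊕0⊕1⊕0 = 0
Syndrome s8…s1 = 0100 → error at position 4.
Flip position 4: 111001000001010 → 111101000001010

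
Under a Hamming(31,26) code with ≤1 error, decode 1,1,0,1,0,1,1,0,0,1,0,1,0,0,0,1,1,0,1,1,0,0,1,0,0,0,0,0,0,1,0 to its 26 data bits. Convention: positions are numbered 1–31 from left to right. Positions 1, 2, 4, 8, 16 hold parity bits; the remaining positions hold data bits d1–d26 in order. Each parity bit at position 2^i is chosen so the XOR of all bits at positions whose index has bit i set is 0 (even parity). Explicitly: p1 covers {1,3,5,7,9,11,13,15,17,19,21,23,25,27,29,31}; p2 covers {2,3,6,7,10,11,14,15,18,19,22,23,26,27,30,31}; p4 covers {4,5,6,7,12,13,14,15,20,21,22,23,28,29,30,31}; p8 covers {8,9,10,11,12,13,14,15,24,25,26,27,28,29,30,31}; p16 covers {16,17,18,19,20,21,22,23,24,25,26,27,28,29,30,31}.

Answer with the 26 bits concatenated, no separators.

00110101001101100100000010

s1 (pos 1,3,5,7,9,11,13,15,17,19,21,23,25,27,29,31): 1⊕0⊕0⊕1⊕0⊕0⊕0⊕0⊕1⊕1⊕0⊕1⊕0⊕0⊕0⊕0 = 1
s2 (pos 2,3,6,7,10,11,14,15,18,19,22,23,26,27,30,31): 1⊕0⊕1⊕1⊕1⊕0⊕0⊕0⊕0⊕1⊕0⊕1⊕0⊕0⊕1⊕0 = 1
s4 (pos 4,5,6,7,12,13,14,15,20,21,22,23,28,29,30,31): 1⊕0⊕1⊕1⊕1⊕0⊕0⊕0⊕1⊕0⊕0⊕1⊕0⊕0⊕1⊕0 = 1
s8 (pos 8,9,10,11,12,13,14,15,24,25,26,27,28,29,30,31): 0⊕0⊕1⊕0⊕1⊕0⊕0⊕0⊕0⊕0⊕0⊕0⊕0⊕0⊕1⊕0 = 1
s16 (pos 16,17,18,19,20,21,22,23,24,25,26,27,28,29,30,31): 1⊕1⊕0⊕1⊕1⊕0⊕0⊕1⊕0⊕0⊕0⊕0⊕0⊕0⊕1⊕0 = 0
Syndrome s16…s1 = 01111 → error at position 15.
Flip position 15: 1101011001010001101100100000010 → 1101011001010011101100100000010
Read data bits from positions 3,5,6,7,9,10,11,12,13,14,15,17,18,19,20,21,22,23,24,25,26,27,28,29,30,31: 00110101001101100100000010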